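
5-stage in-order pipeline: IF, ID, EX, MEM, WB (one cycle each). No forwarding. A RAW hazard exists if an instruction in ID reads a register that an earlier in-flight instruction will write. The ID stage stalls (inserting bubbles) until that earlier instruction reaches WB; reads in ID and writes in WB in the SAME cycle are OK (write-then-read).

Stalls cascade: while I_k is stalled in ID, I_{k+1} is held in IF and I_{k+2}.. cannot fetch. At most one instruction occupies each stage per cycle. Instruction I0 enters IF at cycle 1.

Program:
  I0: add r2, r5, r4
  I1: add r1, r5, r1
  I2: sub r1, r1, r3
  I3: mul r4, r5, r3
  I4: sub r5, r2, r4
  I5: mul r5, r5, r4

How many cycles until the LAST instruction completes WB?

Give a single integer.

Answer: 16

Derivation:
I0 add r2 <- r5,r4: IF@1 ID@2 stall=0 (-) EX@3 MEM@4 WB@5
I1 add r1 <- r5,r1: IF@2 ID@3 stall=0 (-) EX@4 MEM@5 WB@6
I2 sub r1 <- r1,r3: IF@3 ID@4 stall=2 (RAW on I1.r1 (WB@6)) EX@7 MEM@8 WB@9
I3 mul r4 <- r5,r3: IF@4 ID@7 stall=0 (-) EX@8 MEM@9 WB@10
I4 sub r5 <- r2,r4: IF@7 ID@8 stall=2 (RAW on I3.r4 (WB@10)) EX@11 MEM@12 WB@13
I5 mul r5 <- r5,r4: IF@8 ID@11 stall=2 (RAW on I4.r5 (WB@13)) EX@14 MEM@15 WB@16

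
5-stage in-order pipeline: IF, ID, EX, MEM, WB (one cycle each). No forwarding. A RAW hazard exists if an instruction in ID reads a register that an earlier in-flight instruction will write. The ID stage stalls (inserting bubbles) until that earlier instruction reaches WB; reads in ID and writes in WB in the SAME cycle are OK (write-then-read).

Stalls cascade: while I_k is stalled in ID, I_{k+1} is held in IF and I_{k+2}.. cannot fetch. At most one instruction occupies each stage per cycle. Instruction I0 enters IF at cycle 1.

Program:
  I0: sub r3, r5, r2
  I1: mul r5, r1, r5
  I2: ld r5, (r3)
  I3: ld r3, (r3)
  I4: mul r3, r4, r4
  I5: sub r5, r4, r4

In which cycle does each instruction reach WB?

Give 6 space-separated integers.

I0 sub r3 <- r5,r2: IF@1 ID@2 stall=0 (-) EX@3 MEM@4 WB@5
I1 mul r5 <- r1,r5: IF@2 ID@3 stall=0 (-) EX@4 MEM@5 WB@6
I2 ld r5 <- r3: IF@3 ID@4 stall=1 (RAW on I0.r3 (WB@5)) EX@6 MEM@7 WB@8
I3 ld r3 <- r3: IF@4 ID@6 stall=0 (-) EX@7 MEM@8 WB@9
I4 mul r3 <- r4,r4: IF@6 ID@7 stall=0 (-) EX@8 MEM@9 WB@10
I5 sub r5 <- r4,r4: IF@7 ID@8 stall=0 (-) EX@9 MEM@10 WB@11

Answer: 5 6 8 9 10 11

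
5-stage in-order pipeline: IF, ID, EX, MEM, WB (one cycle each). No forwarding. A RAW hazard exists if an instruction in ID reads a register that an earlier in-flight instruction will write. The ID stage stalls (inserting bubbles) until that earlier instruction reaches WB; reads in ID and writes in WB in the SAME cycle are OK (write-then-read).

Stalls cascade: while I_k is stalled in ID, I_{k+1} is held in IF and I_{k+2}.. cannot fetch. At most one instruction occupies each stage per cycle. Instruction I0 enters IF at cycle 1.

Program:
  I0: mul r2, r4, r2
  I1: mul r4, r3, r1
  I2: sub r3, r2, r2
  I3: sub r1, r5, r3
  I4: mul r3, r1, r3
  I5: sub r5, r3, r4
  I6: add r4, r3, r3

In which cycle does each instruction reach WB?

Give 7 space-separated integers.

Answer: 5 6 8 11 14 17 18

Derivation:
I0 mul r2 <- r4,r2: IF@1 ID@2 stall=0 (-) EX@3 MEM@4 WB@5
I1 mul r4 <- r3,r1: IF@2 ID@3 stall=0 (-) EX@4 MEM@5 WB@6
I2 sub r3 <- r2,r2: IF@3 ID@4 stall=1 (RAW on I0.r2 (WB@5)) EX@6 MEM@7 WB@8
I3 sub r1 <- r5,r3: IF@4 ID@6 stall=2 (RAW on I2.r3 (WB@8)) EX@9 MEM@10 WB@11
I4 mul r3 <- r1,r3: IF@6 ID@9 stall=2 (RAW on I3.r1 (WB@11)) EX@12 MEM@13 WB@14
I5 sub r5 <- r3,r4: IF@9 ID@12 stall=2 (RAW on I4.r3 (WB@14)) EX@15 MEM@16 WB@17
I6 add r4 <- r3,r3: IF@12 ID@15 stall=0 (-) EX@16 MEM@17 WB@18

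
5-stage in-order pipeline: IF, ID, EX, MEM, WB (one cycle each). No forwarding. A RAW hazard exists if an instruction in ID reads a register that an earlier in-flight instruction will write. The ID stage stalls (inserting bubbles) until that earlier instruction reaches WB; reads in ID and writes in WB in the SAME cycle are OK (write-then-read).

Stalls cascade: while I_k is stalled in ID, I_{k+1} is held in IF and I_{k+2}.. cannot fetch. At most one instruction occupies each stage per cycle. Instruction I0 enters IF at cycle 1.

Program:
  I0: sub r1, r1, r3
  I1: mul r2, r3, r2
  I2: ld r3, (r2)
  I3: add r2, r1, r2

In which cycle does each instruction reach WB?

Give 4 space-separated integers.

I0 sub r1 <- r1,r3: IF@1 ID@2 stall=0 (-) EX@3 MEM@4 WB@5
I1 mul r2 <- r3,r2: IF@2 ID@3 stall=0 (-) EX@4 MEM@5 WB@6
I2 ld r3 <- r2: IF@3 ID@4 stall=2 (RAW on I1.r2 (WB@6)) EX@7 MEM@8 WB@9
I3 add r2 <- r1,r2: IF@4 ID@7 stall=0 (-) EX@8 MEM@9 WB@10

Answer: 5 6 9 10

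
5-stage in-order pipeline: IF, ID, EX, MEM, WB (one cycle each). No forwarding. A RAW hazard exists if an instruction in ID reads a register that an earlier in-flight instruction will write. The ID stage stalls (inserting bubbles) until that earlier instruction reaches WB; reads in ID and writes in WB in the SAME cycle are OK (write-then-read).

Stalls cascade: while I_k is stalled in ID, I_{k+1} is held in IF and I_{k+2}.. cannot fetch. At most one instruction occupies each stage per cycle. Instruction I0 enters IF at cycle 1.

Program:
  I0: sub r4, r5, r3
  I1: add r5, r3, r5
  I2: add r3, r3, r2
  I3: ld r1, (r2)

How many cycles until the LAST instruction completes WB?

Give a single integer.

Answer: 8

Derivation:
I0 sub r4 <- r5,r3: IF@1 ID@2 stall=0 (-) EX@3 MEM@4 WB@5
I1 add r5 <- r3,r5: IF@2 ID@3 stall=0 (-) EX@4 MEM@5 WB@6
I2 add r3 <- r3,r2: IF@3 ID@4 stall=0 (-) EX@5 MEM@6 WB@7
I3 ld r1 <- r2: IF@4 ID@5 stall=0 (-) EX@6 MEM@7 WB@8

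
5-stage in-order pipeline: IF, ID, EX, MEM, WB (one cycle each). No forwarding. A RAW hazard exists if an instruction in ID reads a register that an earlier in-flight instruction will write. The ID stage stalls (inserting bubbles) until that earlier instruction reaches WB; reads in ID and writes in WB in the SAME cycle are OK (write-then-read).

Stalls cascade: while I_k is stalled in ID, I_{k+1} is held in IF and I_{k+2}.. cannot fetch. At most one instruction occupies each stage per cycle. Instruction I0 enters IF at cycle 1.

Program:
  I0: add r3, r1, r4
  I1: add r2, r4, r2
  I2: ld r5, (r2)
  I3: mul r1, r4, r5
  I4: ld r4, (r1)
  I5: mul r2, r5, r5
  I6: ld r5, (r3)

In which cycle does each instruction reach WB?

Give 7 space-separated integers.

Answer: 5 6 9 12 15 16 17

Derivation:
I0 add r3 <- r1,r4: IF@1 ID@2 stall=0 (-) EX@3 MEM@4 WB@5
I1 add r2 <- r4,r2: IF@2 ID@3 stall=0 (-) EX@4 MEM@5 WB@6
I2 ld r5 <- r2: IF@3 ID@4 stall=2 (RAW on I1.r2 (WB@6)) EX@7 MEM@8 WB@9
I3 mul r1 <- r4,r5: IF@4 ID@7 stall=2 (RAW on I2.r5 (WB@9)) EX@10 MEM@11 WB@12
I4 ld r4 <- r1: IF@7 ID@10 stall=2 (RAW on I3.r1 (WB@12)) EX@13 MEM@14 WB@15
I5 mul r2 <- r5,r5: IF@10 ID@13 stall=0 (-) EX@14 MEM@15 WB@16
I6 ld r5 <- r3: IF@13 ID@14 stall=0 (-) EX@15 MEM@16 WB@17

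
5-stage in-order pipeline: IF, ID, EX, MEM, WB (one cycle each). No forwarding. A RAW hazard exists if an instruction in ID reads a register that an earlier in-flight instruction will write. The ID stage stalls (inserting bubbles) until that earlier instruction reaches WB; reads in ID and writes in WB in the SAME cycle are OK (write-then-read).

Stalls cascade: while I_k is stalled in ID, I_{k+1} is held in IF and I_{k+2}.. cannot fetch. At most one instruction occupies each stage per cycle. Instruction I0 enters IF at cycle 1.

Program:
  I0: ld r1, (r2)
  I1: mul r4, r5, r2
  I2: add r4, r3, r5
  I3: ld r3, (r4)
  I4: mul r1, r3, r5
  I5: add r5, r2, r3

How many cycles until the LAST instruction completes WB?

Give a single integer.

Answer: 14

Derivation:
I0 ld r1 <- r2: IF@1 ID@2 stall=0 (-) EX@3 MEM@4 WB@5
I1 mul r4 <- r5,r2: IF@2 ID@3 stall=0 (-) EX@4 MEM@5 WB@6
I2 add r4 <- r3,r5: IF@3 ID@4 stall=0 (-) EX@5 MEM@6 WB@7
I3 ld r3 <- r4: IF@4 ID@5 stall=2 (RAW on I2.r4 (WB@7)) EX@8 MEM@9 WB@10
I4 mul r1 <- r3,r5: IF@5 ID@8 stall=2 (RAW on I3.r3 (WB@10)) EX@11 MEM@12 WB@13
I5 add r5 <- r2,r3: IF@8 ID@11 stall=0 (-) EX@12 MEM@13 WB@14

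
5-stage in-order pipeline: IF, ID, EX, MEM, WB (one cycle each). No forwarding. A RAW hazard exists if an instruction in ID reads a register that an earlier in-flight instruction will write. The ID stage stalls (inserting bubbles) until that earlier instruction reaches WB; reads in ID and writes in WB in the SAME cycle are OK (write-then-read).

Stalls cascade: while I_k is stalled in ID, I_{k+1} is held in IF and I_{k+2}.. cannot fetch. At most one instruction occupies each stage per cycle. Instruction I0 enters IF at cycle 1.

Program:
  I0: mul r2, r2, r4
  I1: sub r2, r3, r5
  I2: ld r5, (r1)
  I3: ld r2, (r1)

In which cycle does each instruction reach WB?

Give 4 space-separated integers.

Answer: 5 6 7 8

Derivation:
I0 mul r2 <- r2,r4: IF@1 ID@2 stall=0 (-) EX@3 MEM@4 WB@5
I1 sub r2 <- r3,r5: IF@2 ID@3 stall=0 (-) EX@4 MEM@5 WB@6
I2 ld r5 <- r1: IF@3 ID@4 stall=0 (-) EX@5 MEM@6 WB@7
I3 ld r2 <- r1: IF@4 ID@5 stall=0 (-) EX@6 MEM@7 WB@8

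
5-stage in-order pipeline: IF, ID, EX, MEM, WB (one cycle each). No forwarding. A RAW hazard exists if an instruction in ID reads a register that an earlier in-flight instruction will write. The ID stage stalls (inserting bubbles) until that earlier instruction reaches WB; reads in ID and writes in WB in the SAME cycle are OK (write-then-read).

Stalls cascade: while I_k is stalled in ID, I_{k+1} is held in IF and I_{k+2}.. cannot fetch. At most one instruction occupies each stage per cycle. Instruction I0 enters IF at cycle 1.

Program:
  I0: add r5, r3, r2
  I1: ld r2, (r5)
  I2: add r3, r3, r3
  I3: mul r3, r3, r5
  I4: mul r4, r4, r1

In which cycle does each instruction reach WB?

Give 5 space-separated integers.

I0 add r5 <- r3,r2: IF@1 ID@2 stall=0 (-) EX@3 MEM@4 WB@5
I1 ld r2 <- r5: IF@2 ID@3 stall=2 (RAW on I0.r5 (WB@5)) EX@6 MEM@7 WB@8
I2 add r3 <- r3,r3: IF@3 ID@6 stall=0 (-) EX@7 MEM@8 WB@9
I3 mul r3 <- r3,r5: IF@6 ID@7 stall=2 (RAW on I2.r3 (WB@9)) EX@10 MEM@11 WB@12
I4 mul r4 <- r4,r1: IF@7 ID@10 stall=0 (-) EX@11 MEM@12 WB@13

Answer: 5 8 9 12 13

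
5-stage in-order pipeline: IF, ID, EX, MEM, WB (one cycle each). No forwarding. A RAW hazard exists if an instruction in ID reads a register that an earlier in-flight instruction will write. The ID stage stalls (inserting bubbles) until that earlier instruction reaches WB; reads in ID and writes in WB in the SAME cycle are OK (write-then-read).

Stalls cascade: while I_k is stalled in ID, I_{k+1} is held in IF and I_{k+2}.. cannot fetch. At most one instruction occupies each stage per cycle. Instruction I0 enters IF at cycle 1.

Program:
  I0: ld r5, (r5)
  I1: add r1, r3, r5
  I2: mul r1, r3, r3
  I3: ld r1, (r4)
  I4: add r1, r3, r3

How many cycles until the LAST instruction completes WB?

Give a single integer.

Answer: 11

Derivation:
I0 ld r5 <- r5: IF@1 ID@2 stall=0 (-) EX@3 MEM@4 WB@5
I1 add r1 <- r3,r5: IF@2 ID@3 stall=2 (RAW on I0.r5 (WB@5)) EX@6 MEM@7 WB@8
I2 mul r1 <- r3,r3: IF@3 ID@6 stall=0 (-) EX@7 MEM@8 WB@9
I3 ld r1 <- r4: IF@6 ID@7 stall=0 (-) EX@8 MEM@9 WB@10
I4 add r1 <- r3,r3: IF@7 ID@8 stall=0 (-) EX@9 MEM@10 WB@11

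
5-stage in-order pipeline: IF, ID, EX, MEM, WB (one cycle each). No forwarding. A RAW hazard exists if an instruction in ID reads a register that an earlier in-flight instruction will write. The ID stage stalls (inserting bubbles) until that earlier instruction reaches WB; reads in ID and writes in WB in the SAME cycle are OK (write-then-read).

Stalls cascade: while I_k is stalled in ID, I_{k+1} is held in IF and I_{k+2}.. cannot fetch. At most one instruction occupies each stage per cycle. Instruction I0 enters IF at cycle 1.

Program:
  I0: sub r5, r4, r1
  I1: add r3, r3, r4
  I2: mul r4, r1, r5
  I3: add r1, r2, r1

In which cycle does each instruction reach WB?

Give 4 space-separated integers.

I0 sub r5 <- r4,r1: IF@1 ID@2 stall=0 (-) EX@3 MEM@4 WB@5
I1 add r3 <- r3,r4: IF@2 ID@3 stall=0 (-) EX@4 MEM@5 WB@6
I2 mul r4 <- r1,r5: IF@3 ID@4 stall=1 (RAW on I0.r5 (WB@5)) EX@6 MEM@7 WB@8
I3 add r1 <- r2,r1: IF@4 ID@6 stall=0 (-) EX@7 MEM@8 WB@9

Answer: 5 6 8 9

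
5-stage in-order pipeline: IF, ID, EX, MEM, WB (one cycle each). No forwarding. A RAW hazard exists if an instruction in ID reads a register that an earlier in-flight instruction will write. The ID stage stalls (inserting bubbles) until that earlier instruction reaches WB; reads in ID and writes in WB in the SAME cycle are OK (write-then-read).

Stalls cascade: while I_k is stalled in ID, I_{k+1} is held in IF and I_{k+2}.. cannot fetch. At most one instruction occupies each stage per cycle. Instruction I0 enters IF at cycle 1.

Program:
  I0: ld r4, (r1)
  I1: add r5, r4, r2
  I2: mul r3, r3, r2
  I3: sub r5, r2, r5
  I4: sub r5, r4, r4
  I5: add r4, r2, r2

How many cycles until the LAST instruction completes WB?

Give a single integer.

I0 ld r4 <- r1: IF@1 ID@2 stall=0 (-) EX@3 MEM@4 WB@5
I1 add r5 <- r4,r2: IF@2 ID@3 stall=2 (RAW on I0.r4 (WB@5)) EX@6 MEM@7 WB@8
I2 mul r3 <- r3,r2: IF@3 ID@6 stall=0 (-) EX@7 MEM@8 WB@9
I3 sub r5 <- r2,r5: IF@6 ID@7 stall=1 (RAW on I1.r5 (WB@8)) EX@9 MEM@10 WB@11
I4 sub r5 <- r4,r4: IF@7 ID@9 stall=0 (-) EX@10 MEM@11 WB@12
I5 add r4 <- r2,r2: IF@9 ID@10 stall=0 (-) EX@11 MEM@12 WB@13

Answer: 13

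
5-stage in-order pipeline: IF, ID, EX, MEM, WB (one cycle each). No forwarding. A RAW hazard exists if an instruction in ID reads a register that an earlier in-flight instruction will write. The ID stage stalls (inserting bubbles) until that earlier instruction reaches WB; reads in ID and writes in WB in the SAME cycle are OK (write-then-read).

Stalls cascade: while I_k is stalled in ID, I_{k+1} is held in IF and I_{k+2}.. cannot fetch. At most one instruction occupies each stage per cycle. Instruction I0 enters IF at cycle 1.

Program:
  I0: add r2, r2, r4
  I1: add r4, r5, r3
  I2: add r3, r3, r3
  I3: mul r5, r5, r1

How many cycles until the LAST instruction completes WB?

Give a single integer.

Answer: 8

Derivation:
I0 add r2 <- r2,r4: IF@1 ID@2 stall=0 (-) EX@3 MEM@4 WB@5
I1 add r4 <- r5,r3: IF@2 ID@3 stall=0 (-) EX@4 MEM@5 WB@6
I2 add r3 <- r3,r3: IF@3 ID@4 stall=0 (-) EX@5 MEM@6 WB@7
I3 mul r5 <- r5,r1: IF@4 ID@5 stall=0 (-) EX@6 MEM@7 WB@8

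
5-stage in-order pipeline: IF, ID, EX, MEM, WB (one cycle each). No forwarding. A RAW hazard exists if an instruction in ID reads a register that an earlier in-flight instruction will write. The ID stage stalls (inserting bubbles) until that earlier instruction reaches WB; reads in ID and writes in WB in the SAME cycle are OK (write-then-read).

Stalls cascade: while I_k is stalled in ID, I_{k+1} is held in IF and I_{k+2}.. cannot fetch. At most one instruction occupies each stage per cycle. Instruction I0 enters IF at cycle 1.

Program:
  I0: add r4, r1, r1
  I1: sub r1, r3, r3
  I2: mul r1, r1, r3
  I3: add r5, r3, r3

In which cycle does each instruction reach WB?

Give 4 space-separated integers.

Answer: 5 6 9 10

Derivation:
I0 add r4 <- r1,r1: IF@1 ID@2 stall=0 (-) EX@3 MEM@4 WB@5
I1 sub r1 <- r3,r3: IF@2 ID@3 stall=0 (-) EX@4 MEM@5 WB@6
I2 mul r1 <- r1,r3: IF@3 ID@4 stall=2 (RAW on I1.r1 (WB@6)) EX@7 MEM@8 WB@9
I3 add r5 <- r3,r3: IF@4 ID@7 stall=0 (-) EX@8 MEM@9 WB@10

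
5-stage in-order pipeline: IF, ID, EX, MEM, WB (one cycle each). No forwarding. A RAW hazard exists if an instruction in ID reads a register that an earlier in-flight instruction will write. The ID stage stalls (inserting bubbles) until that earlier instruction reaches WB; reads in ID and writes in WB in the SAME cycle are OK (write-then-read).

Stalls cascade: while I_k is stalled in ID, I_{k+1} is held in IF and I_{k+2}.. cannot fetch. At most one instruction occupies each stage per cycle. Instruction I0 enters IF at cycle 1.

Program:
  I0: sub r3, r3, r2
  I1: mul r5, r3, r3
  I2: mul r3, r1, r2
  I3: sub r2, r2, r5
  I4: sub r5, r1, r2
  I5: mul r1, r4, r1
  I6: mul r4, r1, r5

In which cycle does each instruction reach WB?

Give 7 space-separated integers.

Answer: 5 8 9 11 14 15 18

Derivation:
I0 sub r3 <- r3,r2: IF@1 ID@2 stall=0 (-) EX@3 MEM@4 WB@5
I1 mul r5 <- r3,r3: IF@2 ID@3 stall=2 (RAW on I0.r3 (WB@5)) EX@6 MEM@7 WB@8
I2 mul r3 <- r1,r2: IF@3 ID@6 stall=0 (-) EX@7 MEM@8 WB@9
I3 sub r2 <- r2,r5: IF@6 ID@7 stall=1 (RAW on I1.r5 (WB@8)) EX@9 MEM@10 WB@11
I4 sub r5 <- r1,r2: IF@7 ID@9 stall=2 (RAW on I3.r2 (WB@11)) EX@12 MEM@13 WB@14
I5 mul r1 <- r4,r1: IF@9 ID@12 stall=0 (-) EX@13 MEM@14 WB@15
I6 mul r4 <- r1,r5: IF@12 ID@13 stall=2 (RAW on I5.r1 (WB@15)) EX@16 MEM@17 WB@18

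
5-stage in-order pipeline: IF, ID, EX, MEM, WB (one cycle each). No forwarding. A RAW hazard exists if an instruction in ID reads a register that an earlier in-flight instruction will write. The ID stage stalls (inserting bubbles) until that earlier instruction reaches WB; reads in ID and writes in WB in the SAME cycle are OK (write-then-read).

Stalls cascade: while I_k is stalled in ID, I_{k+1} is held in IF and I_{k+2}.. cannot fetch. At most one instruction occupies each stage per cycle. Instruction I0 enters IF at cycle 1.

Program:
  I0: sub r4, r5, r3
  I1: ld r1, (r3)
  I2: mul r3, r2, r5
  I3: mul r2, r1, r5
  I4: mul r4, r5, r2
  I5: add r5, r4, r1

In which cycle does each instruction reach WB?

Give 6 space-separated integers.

Answer: 5 6 7 9 12 15

Derivation:
I0 sub r4 <- r5,r3: IF@1 ID@2 stall=0 (-) EX@3 MEM@4 WB@5
I1 ld r1 <- r3: IF@2 ID@3 stall=0 (-) EX@4 MEM@5 WB@6
I2 mul r3 <- r2,r5: IF@3 ID@4 stall=0 (-) EX@5 MEM@6 WB@7
I3 mul r2 <- r1,r5: IF@4 ID@5 stall=1 (RAW on I1.r1 (WB@6)) EX@7 MEM@8 WB@9
I4 mul r4 <- r5,r2: IF@5 ID@7 stall=2 (RAW on I3.r2 (WB@9)) EX@10 MEM@11 WB@12
I5 add r5 <- r4,r1: IF@7 ID@10 stall=2 (RAW on I4.r4 (WB@12)) EX@13 MEM@14 WB@15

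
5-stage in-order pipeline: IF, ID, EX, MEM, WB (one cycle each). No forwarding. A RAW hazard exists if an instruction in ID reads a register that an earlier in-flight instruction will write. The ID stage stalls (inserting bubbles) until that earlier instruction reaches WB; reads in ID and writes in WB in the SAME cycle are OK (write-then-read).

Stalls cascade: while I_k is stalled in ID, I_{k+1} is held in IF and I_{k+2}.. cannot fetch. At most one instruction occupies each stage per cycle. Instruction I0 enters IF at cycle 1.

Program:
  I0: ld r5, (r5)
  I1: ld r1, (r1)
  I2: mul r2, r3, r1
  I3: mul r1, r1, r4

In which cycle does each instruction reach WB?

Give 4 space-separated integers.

I0 ld r5 <- r5: IF@1 ID@2 stall=0 (-) EX@3 MEM@4 WB@5
I1 ld r1 <- r1: IF@2 ID@3 stall=0 (-) EX@4 MEM@5 WB@6
I2 mul r2 <- r3,r1: IF@3 ID@4 stall=2 (RAW on I1.r1 (WB@6)) EX@7 MEM@8 WB@9
I3 mul r1 <- r1,r4: IF@4 ID@7 stall=0 (-) EX@8 MEM@9 WB@10

Answer: 5 6 9 10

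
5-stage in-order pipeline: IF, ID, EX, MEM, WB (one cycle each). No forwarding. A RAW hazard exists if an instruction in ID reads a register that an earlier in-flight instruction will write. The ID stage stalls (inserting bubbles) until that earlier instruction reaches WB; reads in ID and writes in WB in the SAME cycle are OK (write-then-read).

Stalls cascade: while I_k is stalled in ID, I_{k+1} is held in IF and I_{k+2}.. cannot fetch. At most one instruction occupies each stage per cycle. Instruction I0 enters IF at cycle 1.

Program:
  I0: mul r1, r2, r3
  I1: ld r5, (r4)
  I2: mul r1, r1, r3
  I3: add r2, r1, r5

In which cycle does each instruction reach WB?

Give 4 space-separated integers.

I0 mul r1 <- r2,r3: IF@1 ID@2 stall=0 (-) EX@3 MEM@4 WB@5
I1 ld r5 <- r4: IF@2 ID@3 stall=0 (-) EX@4 MEM@5 WB@6
I2 mul r1 <- r1,r3: IF@3 ID@4 stall=1 (RAW on I0.r1 (WB@5)) EX@6 MEM@7 WB@8
I3 add r2 <- r1,r5: IF@4 ID@6 stall=2 (RAW on I2.r1 (WB@8)) EX@9 MEM@10 WB@11

Answer: 5 6 8 11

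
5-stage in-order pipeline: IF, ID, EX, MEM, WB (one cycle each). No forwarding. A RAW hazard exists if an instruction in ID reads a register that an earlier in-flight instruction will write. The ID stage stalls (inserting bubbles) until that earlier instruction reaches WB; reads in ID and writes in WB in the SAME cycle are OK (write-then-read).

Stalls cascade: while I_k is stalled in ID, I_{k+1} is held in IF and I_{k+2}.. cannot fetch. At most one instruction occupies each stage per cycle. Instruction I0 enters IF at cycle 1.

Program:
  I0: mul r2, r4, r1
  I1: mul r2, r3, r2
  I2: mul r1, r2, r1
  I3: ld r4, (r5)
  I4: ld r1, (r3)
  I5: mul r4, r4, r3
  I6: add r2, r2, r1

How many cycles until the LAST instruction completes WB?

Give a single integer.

Answer: 16

Derivation:
I0 mul r2 <- r4,r1: IF@1 ID@2 stall=0 (-) EX@3 MEM@4 WB@5
I1 mul r2 <- r3,r2: IF@2 ID@3 stall=2 (RAW on I0.r2 (WB@5)) EX@6 MEM@7 WB@8
I2 mul r1 <- r2,r1: IF@3 ID@6 stall=2 (RAW on I1.r2 (WB@8)) EX@9 MEM@10 WB@11
I3 ld r4 <- r5: IF@6 ID@9 stall=0 (-) EX@10 MEM@11 WB@12
I4 ld r1 <- r3: IF@9 ID@10 stall=0 (-) EX@11 MEM@12 WB@13
I5 mul r4 <- r4,r3: IF@10 ID@11 stall=1 (RAW on I3.r4 (WB@12)) EX@13 MEM@14 WB@15
I6 add r2 <- r2,r1: IF@11 ID@13 stall=0 (-) EX@14 MEM@15 WB@16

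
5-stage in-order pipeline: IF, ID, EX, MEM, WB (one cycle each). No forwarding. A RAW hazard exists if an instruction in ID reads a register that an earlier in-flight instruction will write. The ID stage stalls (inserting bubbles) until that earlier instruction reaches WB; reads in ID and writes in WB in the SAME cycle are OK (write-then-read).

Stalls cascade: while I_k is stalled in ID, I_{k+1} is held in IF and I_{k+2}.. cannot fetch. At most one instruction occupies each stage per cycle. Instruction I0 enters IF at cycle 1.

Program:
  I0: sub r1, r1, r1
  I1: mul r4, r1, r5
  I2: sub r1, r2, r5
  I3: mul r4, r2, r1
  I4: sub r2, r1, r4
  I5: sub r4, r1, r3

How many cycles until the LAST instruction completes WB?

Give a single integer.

Answer: 16

Derivation:
I0 sub r1 <- r1,r1: IF@1 ID@2 stall=0 (-) EX@3 MEM@4 WB@5
I1 mul r4 <- r1,r5: IF@2 ID@3 stall=2 (RAW on I0.r1 (WB@5)) EX@6 MEM@7 WB@8
I2 sub r1 <- r2,r5: IF@3 ID@6 stall=0 (-) EX@7 MEM@8 WB@9
I3 mul r4 <- r2,r1: IF@6 ID@7 stall=2 (RAW on I2.r1 (WB@9)) EX@10 MEM@11 WB@12
I4 sub r2 <- r1,r4: IF@7 ID@10 stall=2 (RAW on I3.r4 (WB@12)) EX@13 MEM@14 WB@15
I5 sub r4 <- r1,r3: IF@10 ID@13 stall=0 (-) EX@14 MEM@15 WB@16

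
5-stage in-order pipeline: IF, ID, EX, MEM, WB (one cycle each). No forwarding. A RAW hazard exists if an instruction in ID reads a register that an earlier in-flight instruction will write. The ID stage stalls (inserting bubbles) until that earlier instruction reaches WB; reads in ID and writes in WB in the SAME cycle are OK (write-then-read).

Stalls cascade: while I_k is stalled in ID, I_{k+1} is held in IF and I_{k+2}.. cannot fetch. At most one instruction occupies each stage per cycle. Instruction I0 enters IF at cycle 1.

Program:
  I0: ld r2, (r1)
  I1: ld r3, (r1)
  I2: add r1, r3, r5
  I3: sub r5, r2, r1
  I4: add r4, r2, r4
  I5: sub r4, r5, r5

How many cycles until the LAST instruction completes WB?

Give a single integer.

I0 ld r2 <- r1: IF@1 ID@2 stall=0 (-) EX@3 MEM@4 WB@5
I1 ld r3 <- r1: IF@2 ID@3 stall=0 (-) EX@4 MEM@5 WB@6
I2 add r1 <- r3,r5: IF@3 ID@4 stall=2 (RAW on I1.r3 (WB@6)) EX@7 MEM@8 WB@9
I3 sub r5 <- r2,r1: IF@4 ID@7 stall=2 (RAW on I2.r1 (WB@9)) EX@10 MEM@11 WB@12
I4 add r4 <- r2,r4: IF@7 ID@10 stall=0 (-) EX@11 MEM@12 WB@13
I5 sub r4 <- r5,r5: IF@10 ID@11 stall=1 (RAW on I3.r5 (WB@12)) EX@13 MEM@14 WB@15

Answer: 15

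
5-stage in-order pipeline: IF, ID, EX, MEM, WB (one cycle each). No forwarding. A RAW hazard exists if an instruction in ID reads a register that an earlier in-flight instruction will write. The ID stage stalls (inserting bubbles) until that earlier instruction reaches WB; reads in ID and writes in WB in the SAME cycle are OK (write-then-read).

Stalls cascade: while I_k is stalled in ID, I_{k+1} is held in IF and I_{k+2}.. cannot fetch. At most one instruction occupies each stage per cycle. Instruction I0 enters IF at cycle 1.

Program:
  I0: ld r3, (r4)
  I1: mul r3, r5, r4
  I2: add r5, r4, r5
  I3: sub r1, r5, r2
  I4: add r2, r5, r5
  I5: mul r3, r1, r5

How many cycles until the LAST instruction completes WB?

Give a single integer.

I0 ld r3 <- r4: IF@1 ID@2 stall=0 (-) EX@3 MEM@4 WB@5
I1 mul r3 <- r5,r4: IF@2 ID@3 stall=0 (-) EX@4 MEM@5 WB@6
I2 add r5 <- r4,r5: IF@3 ID@4 stall=0 (-) EX@5 MEM@6 WB@7
I3 sub r1 <- r5,r2: IF@4 ID@5 stall=2 (RAW on I2.r5 (WB@7)) EX@8 MEM@9 WB@10
I4 add r2 <- r5,r5: IF@5 ID@8 stall=0 (-) EX@9 MEM@10 WB@11
I5 mul r3 <- r1,r5: IF@8 ID@9 stall=1 (RAW on I3.r1 (WB@10)) EX@11 MEM@12 WB@13

Answer: 13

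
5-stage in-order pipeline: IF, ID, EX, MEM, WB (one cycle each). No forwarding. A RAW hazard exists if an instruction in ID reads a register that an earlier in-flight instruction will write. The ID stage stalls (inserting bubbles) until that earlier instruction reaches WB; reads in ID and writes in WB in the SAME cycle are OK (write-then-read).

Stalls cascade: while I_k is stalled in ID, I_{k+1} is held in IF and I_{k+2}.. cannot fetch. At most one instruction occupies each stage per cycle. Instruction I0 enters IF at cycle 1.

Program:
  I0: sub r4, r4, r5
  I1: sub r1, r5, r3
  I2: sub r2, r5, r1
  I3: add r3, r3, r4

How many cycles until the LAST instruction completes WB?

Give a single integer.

Answer: 10

Derivation:
I0 sub r4 <- r4,r5: IF@1 ID@2 stall=0 (-) EX@3 MEM@4 WB@5
I1 sub r1 <- r5,r3: IF@2 ID@3 stall=0 (-) EX@4 MEM@5 WB@6
I2 sub r2 <- r5,r1: IF@3 ID@4 stall=2 (RAW on I1.r1 (WB@6)) EX@7 MEM@8 WB@9
I3 add r3 <- r3,r4: IF@4 ID@7 stall=0 (-) EX@8 MEM@9 WB@10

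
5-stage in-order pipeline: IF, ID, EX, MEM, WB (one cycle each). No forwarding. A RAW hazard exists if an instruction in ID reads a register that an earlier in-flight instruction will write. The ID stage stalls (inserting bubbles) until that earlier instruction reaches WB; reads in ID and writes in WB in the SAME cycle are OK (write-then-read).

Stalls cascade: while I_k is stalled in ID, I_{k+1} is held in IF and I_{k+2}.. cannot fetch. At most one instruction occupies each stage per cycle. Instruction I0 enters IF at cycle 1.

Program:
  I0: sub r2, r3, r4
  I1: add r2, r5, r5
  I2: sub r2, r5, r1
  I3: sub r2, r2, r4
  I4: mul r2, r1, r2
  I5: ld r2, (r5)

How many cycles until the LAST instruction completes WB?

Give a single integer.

Answer: 14

Derivation:
I0 sub r2 <- r3,r4: IF@1 ID@2 stall=0 (-) EX@3 MEM@4 WB@5
I1 add r2 <- r5,r5: IF@2 ID@3 stall=0 (-) EX@4 MEM@5 WB@6
I2 sub r2 <- r5,r1: IF@3 ID@4 stall=0 (-) EX@5 MEM@6 WB@7
I3 sub r2 <- r2,r4: IF@4 ID@5 stall=2 (RAW on I2.r2 (WB@7)) EX@8 MEM@9 WB@10
I4 mul r2 <- r1,r2: IF@5 ID@8 stall=2 (RAW on I3.r2 (WB@10)) EX@11 MEM@12 WB@13
I5 ld r2 <- r5: IF@8 ID@11 stall=0 (-) EX@12 MEM@13 WB@14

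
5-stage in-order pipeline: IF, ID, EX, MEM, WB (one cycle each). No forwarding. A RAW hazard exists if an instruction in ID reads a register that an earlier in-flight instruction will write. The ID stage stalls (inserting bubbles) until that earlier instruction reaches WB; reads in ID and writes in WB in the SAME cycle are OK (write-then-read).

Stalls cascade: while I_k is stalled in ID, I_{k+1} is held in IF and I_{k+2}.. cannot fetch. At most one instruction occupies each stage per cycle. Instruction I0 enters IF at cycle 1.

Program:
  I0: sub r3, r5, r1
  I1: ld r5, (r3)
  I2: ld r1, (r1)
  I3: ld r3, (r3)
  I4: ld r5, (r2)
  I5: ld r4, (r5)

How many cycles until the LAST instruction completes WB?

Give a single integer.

Answer: 14

Derivation:
I0 sub r3 <- r5,r1: IF@1 ID@2 stall=0 (-) EX@3 MEM@4 WB@5
I1 ld r5 <- r3: IF@2 ID@3 stall=2 (RAW on I0.r3 (WB@5)) EX@6 MEM@7 WB@8
I2 ld r1 <- r1: IF@3 ID@6 stall=0 (-) EX@7 MEM@8 WB@9
I3 ld r3 <- r3: IF@6 ID@7 stall=0 (-) EX@8 MEM@9 WB@10
I4 ld r5 <- r2: IF@7 ID@8 stall=0 (-) EX@9 MEM@10 WB@11
I5 ld r4 <- r5: IF@8 ID@9 stall=2 (RAW on I4.r5 (WB@11)) EX@12 MEM@13 WB@14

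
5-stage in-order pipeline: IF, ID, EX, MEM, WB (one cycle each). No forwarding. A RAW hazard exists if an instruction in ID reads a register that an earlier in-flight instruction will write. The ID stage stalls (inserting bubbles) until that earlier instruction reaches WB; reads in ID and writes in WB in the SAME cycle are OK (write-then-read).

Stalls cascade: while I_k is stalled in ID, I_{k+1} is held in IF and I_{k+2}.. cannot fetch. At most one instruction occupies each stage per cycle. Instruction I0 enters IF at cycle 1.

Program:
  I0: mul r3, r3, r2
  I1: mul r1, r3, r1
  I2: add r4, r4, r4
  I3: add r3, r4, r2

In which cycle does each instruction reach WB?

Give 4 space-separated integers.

I0 mul r3 <- r3,r2: IF@1 ID@2 stall=0 (-) EX@3 MEM@4 WB@5
I1 mul r1 <- r3,r1: IF@2 ID@3 stall=2 (RAW on I0.r3 (WB@5)) EX@6 MEM@7 WB@8
I2 add r4 <- r4,r4: IF@3 ID@6 stall=0 (-) EX@7 MEM@8 WB@9
I3 add r3 <- r4,r2: IF@6 ID@7 stall=2 (RAW on I2.r4 (WB@9)) EX@10 MEM@11 WB@12

Answer: 5 8 9 12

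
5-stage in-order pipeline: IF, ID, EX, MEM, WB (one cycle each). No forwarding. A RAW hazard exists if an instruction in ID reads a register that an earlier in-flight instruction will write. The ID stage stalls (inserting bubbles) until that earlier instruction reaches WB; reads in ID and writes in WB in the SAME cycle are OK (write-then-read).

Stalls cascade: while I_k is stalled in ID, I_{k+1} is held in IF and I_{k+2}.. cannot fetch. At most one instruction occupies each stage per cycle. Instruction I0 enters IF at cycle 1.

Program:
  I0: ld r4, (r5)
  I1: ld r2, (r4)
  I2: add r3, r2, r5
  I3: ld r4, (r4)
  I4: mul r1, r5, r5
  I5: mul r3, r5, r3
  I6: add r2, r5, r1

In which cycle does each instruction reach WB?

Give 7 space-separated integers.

I0 ld r4 <- r5: IF@1 ID@2 stall=0 (-) EX@3 MEM@4 WB@5
I1 ld r2 <- r4: IF@2 ID@3 stall=2 (RAW on I0.r4 (WB@5)) EX@6 MEM@7 WB@8
I2 add r3 <- r2,r5: IF@3 ID@6 stall=2 (RAW on I1.r2 (WB@8)) EX@9 MEM@10 WB@11
I3 ld r4 <- r4: IF@6 ID@9 stall=0 (-) EX@10 MEM@11 WB@12
I4 mul r1 <- r5,r5: IF@9 ID@10 stall=0 (-) EX@11 MEM@12 WB@13
I5 mul r3 <- r5,r3: IF@10 ID@11 stall=0 (-) EX@12 MEM@13 WB@14
I6 add r2 <- r5,r1: IF@11 ID@12 stall=1 (RAW on I4.r1 (WB@13)) EX@14 MEM@15 WB@16

Answer: 5 8 11 12 13 14 16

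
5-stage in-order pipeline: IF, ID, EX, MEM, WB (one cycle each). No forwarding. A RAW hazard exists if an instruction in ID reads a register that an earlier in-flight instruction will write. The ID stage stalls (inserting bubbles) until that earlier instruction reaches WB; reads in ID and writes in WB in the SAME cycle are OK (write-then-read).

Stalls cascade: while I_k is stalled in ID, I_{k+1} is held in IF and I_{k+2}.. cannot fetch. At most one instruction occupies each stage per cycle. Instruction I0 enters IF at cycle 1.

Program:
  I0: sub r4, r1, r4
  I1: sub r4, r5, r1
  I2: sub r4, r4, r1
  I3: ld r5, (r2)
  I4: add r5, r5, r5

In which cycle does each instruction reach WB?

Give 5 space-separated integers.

Answer: 5 6 9 10 13

Derivation:
I0 sub r4 <- r1,r4: IF@1 ID@2 stall=0 (-) EX@3 MEM@4 WB@5
I1 sub r4 <- r5,r1: IF@2 ID@3 stall=0 (-) EX@4 MEM@5 WB@6
I2 sub r4 <- r4,r1: IF@3 ID@4 stall=2 (RAW on I1.r4 (WB@6)) EX@7 MEM@8 WB@9
I3 ld r5 <- r2: IF@4 ID@7 stall=0 (-) EX@8 MEM@9 WB@10
I4 add r5 <- r5,r5: IF@7 ID@8 stall=2 (RAW on I3.r5 (WB@10)) EX@11 MEM@12 WB@13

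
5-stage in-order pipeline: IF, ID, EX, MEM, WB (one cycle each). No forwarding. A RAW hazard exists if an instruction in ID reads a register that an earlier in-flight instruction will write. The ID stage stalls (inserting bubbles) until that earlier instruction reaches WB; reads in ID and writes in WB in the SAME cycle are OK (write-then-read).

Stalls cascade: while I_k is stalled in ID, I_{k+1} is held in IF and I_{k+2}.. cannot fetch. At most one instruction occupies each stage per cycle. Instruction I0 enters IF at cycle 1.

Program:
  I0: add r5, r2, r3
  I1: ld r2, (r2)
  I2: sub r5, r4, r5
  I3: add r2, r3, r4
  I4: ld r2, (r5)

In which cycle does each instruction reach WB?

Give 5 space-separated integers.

I0 add r5 <- r2,r3: IF@1 ID@2 stall=0 (-) EX@3 MEM@4 WB@5
I1 ld r2 <- r2: IF@2 ID@3 stall=0 (-) EX@4 MEM@5 WB@6
I2 sub r5 <- r4,r5: IF@3 ID@4 stall=1 (RAW on I0.r5 (WB@5)) EX@6 MEM@7 WB@8
I3 add r2 <- r3,r4: IF@4 ID@6 stall=0 (-) EX@7 MEM@8 WB@9
I4 ld r2 <- r5: IF@6 ID@7 stall=1 (RAW on I2.r5 (WB@8)) EX@9 MEM@10 WB@11

Answer: 5 6 8 9 11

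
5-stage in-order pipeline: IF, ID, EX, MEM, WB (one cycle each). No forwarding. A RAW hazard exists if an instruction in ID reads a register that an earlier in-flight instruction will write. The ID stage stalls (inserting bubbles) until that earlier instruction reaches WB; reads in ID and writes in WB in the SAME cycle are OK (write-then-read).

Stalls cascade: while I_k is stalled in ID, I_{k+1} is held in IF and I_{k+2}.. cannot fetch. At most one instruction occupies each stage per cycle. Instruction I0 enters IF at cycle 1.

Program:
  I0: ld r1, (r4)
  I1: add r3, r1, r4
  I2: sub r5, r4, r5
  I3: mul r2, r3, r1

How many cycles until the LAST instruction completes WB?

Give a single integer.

Answer: 11

Derivation:
I0 ld r1 <- r4: IF@1 ID@2 stall=0 (-) EX@3 MEM@4 WB@5
I1 add r3 <- r1,r4: IF@2 ID@3 stall=2 (RAW on I0.r1 (WB@5)) EX@6 MEM@7 WB@8
I2 sub r5 <- r4,r5: IF@3 ID@6 stall=0 (-) EX@7 MEM@8 WB@9
I3 mul r2 <- r3,r1: IF@6 ID@7 stall=1 (RAW on I1.r3 (WB@8)) EX@9 MEM@10 WB@11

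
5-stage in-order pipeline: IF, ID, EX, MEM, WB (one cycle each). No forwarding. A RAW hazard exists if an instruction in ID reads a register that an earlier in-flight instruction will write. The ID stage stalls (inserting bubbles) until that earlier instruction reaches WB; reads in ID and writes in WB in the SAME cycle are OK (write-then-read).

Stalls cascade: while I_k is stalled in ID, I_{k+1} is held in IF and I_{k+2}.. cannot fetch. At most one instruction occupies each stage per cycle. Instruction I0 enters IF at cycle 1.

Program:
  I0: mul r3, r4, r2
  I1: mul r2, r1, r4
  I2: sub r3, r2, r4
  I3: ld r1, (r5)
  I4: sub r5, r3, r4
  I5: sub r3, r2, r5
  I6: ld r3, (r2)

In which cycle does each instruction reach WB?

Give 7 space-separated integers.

I0 mul r3 <- r4,r2: IF@1 ID@2 stall=0 (-) EX@3 MEM@4 WB@5
I1 mul r2 <- r1,r4: IF@2 ID@3 stall=0 (-) EX@4 MEM@5 WB@6
I2 sub r3 <- r2,r4: IF@3 ID@4 stall=2 (RAW on I1.r2 (WB@6)) EX@7 MEM@8 WB@9
I3 ld r1 <- r5: IF@4 ID@7 stall=0 (-) EX@8 MEM@9 WB@10
I4 sub r5 <- r3,r4: IF@7 ID@8 stall=1 (RAW on I2.r3 (WB@9)) EX@10 MEM@11 WB@12
I5 sub r3 <- r2,r5: IF@8 ID@10 stall=2 (RAW on I4.r5 (WB@12)) EX@13 MEM@14 WB@15
I6 ld r3 <- r2: IF@10 ID@13 stall=0 (-) EX@14 MEM@15 WB@16

Answer: 5 6 9 10 12 15 16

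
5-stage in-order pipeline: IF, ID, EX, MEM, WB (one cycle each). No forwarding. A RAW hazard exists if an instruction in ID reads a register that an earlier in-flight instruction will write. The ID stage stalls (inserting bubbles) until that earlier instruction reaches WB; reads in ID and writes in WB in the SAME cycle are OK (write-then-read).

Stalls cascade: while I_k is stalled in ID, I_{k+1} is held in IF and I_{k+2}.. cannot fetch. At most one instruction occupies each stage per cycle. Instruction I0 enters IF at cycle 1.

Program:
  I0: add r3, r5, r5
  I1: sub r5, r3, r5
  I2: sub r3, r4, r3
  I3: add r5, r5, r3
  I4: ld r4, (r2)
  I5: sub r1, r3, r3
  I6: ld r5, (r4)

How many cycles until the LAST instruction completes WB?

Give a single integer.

Answer: 16

Derivation:
I0 add r3 <- r5,r5: IF@1 ID@2 stall=0 (-) EX@3 MEM@4 WB@5
I1 sub r5 <- r3,r5: IF@2 ID@3 stall=2 (RAW on I0.r3 (WB@5)) EX@6 MEM@7 WB@8
I2 sub r3 <- r4,r3: IF@3 ID@6 stall=0 (-) EX@7 MEM@8 WB@9
I3 add r5 <- r5,r3: IF@6 ID@7 stall=2 (RAW on I2.r3 (WB@9)) EX@10 MEM@11 WB@12
I4 ld r4 <- r2: IF@7 ID@10 stall=0 (-) EX@11 MEM@12 WB@13
I5 sub r1 <- r3,r3: IF@10 ID@11 stall=0 (-) EX@12 MEM@13 WB@14
I6 ld r5 <- r4: IF@11 ID@12 stall=1 (RAW on I4.r4 (WB@13)) EX@14 MEM@15 WB@16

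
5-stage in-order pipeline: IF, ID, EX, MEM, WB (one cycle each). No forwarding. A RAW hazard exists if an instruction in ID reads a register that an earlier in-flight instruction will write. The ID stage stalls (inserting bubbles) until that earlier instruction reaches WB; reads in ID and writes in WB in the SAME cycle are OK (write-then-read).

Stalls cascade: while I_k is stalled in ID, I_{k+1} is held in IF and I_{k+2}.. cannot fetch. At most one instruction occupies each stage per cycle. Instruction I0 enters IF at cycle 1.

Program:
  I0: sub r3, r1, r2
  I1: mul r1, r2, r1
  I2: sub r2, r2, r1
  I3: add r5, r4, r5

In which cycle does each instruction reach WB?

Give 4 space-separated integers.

Answer: 5 6 9 10

Derivation:
I0 sub r3 <- r1,r2: IF@1 ID@2 stall=0 (-) EX@3 MEM@4 WB@5
I1 mul r1 <- r2,r1: IF@2 ID@3 stall=0 (-) EX@4 MEM@5 WB@6
I2 sub r2 <- r2,r1: IF@3 ID@4 stall=2 (RAW on I1.r1 (WB@6)) EX@7 MEM@8 WB@9
I3 add r5 <- r4,r5: IF@4 ID@7 stall=0 (-) EX@8 MEM@9 WB@10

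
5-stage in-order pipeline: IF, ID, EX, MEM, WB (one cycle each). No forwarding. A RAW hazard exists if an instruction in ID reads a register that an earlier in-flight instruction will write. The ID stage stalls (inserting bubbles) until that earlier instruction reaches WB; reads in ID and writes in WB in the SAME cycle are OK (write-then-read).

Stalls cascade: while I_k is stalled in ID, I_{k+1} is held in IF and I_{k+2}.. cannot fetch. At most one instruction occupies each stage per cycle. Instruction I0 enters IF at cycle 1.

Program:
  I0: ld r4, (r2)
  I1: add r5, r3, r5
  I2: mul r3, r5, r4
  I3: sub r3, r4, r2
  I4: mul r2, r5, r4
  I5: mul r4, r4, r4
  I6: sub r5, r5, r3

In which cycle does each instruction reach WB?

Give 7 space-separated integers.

Answer: 5 6 9 10 11 12 13

Derivation:
I0 ld r4 <- r2: IF@1 ID@2 stall=0 (-) EX@3 MEM@4 WB@5
I1 add r5 <- r3,r5: IF@2 ID@3 stall=0 (-) EX@4 MEM@5 WB@6
I2 mul r3 <- r5,r4: IF@3 ID@4 stall=2 (RAW on I1.r5 (WB@6)) EX@7 MEM@8 WB@9
I3 sub r3 <- r4,r2: IF@4 ID@7 stall=0 (-) EX@8 MEM@9 WB@10
I4 mul r2 <- r5,r4: IF@7 ID@8 stall=0 (-) EX@9 MEM@10 WB@11
I5 mul r4 <- r4,r4: IF@8 ID@9 stall=0 (-) EX@10 MEM@11 WB@12
I6 sub r5 <- r5,r3: IF@9 ID@10 stall=0 (-) EX@11 MEM@12 WB@13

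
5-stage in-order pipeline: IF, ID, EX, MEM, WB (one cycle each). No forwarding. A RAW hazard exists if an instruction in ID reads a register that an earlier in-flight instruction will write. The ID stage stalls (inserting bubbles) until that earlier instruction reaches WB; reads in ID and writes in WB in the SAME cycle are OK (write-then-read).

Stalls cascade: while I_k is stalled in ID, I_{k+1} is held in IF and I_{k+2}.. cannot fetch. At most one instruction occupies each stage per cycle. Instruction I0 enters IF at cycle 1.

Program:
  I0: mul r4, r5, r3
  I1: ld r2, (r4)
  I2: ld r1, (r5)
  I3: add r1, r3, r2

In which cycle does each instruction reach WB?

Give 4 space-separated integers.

I0 mul r4 <- r5,r3: IF@1 ID@2 stall=0 (-) EX@3 MEM@4 WB@5
I1 ld r2 <- r4: IF@2 ID@3 stall=2 (RAW on I0.r4 (WB@5)) EX@6 MEM@7 WB@8
I2 ld r1 <- r5: IF@3 ID@6 stall=0 (-) EX@7 MEM@8 WB@9
I3 add r1 <- r3,r2: IF@6 ID@7 stall=1 (RAW on I1.r2 (WB@8)) EX@9 MEM@10 WB@11

Answer: 5 8 9 11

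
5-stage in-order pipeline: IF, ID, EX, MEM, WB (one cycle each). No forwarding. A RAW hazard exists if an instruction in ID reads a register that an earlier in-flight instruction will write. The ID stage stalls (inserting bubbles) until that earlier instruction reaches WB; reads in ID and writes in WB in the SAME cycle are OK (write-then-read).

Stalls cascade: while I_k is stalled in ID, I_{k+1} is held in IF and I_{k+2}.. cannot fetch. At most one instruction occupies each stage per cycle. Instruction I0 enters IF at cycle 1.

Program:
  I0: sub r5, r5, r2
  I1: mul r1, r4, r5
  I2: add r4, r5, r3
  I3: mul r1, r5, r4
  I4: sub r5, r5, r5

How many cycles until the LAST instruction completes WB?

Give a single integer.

Answer: 13

Derivation:
I0 sub r5 <- r5,r2: IF@1 ID@2 stall=0 (-) EX@3 MEM@4 WB@5
I1 mul r1 <- r4,r5: IF@2 ID@3 stall=2 (RAW on I0.r5 (WB@5)) EX@6 MEM@7 WB@8
I2 add r4 <- r5,r3: IF@3 ID@6 stall=0 (-) EX@7 MEM@8 WB@9
I3 mul r1 <- r5,r4: IF@6 ID@7 stall=2 (RAW on I2.r4 (WB@9)) EX@10 MEM@11 WB@12
I4 sub r5 <- r5,r5: IF@7 ID@10 stall=0 (-) EX@11 MEM@12 WB@13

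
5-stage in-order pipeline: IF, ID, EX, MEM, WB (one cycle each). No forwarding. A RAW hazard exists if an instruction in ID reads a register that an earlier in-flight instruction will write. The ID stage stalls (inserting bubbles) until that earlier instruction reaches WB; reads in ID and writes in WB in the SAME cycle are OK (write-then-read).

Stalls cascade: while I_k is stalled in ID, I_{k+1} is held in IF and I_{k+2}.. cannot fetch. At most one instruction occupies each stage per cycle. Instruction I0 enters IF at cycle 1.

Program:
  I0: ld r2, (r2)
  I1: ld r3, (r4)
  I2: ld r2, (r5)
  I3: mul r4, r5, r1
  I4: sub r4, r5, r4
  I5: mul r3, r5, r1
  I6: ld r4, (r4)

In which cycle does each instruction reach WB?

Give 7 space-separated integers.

I0 ld r2 <- r2: IF@1 ID@2 stall=0 (-) EX@3 MEM@4 WB@5
I1 ld r3 <- r4: IF@2 ID@3 stall=0 (-) EX@4 MEM@5 WB@6
I2 ld r2 <- r5: IF@3 ID@4 stall=0 (-) EX@5 MEM@6 WB@7
I3 mul r4 <- r5,r1: IF@4 ID@5 stall=0 (-) EX@6 MEM@7 WB@8
I4 sub r4 <- r5,r4: IF@5 ID@6 stall=2 (RAW on I3.r4 (WB@8)) EX@9 MEM@10 WB@11
I5 mul r3 <- r5,r1: IF@6 ID@9 stall=0 (-) EX@10 MEM@11 WB@12
I6 ld r4 <- r4: IF@9 ID@10 stall=1 (RAW on I4.r4 (WB@11)) EX@12 MEM@13 WB@14

Answer: 5 6 7 8 11 12 14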